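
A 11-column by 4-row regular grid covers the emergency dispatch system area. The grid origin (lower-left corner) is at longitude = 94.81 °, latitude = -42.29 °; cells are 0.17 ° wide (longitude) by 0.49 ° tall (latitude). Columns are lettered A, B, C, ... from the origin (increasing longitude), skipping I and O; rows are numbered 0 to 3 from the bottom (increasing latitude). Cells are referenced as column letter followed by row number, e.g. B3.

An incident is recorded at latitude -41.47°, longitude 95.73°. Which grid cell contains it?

Column index: ⌊(95.73 − 94.81) / 0.17⌋ = ⌊5.412⌋ = 5 → column F
Row offset from origin: ⌊(-41.47 − -42.29) / 0.49⌋ = ⌊1.673⌋ = 1 → row 1

F1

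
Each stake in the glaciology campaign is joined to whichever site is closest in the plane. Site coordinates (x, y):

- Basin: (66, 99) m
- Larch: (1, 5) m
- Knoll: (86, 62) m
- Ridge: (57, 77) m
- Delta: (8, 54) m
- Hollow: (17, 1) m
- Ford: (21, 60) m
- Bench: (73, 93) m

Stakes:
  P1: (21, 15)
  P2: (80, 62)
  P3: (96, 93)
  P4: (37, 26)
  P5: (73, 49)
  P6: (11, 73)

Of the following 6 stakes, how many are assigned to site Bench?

P1 → Hollow
P2 → Knoll
P3 → Bench
P4 → Hollow
P5 → Knoll
P6 → Ford
1 of the 6 goes to Bench.

1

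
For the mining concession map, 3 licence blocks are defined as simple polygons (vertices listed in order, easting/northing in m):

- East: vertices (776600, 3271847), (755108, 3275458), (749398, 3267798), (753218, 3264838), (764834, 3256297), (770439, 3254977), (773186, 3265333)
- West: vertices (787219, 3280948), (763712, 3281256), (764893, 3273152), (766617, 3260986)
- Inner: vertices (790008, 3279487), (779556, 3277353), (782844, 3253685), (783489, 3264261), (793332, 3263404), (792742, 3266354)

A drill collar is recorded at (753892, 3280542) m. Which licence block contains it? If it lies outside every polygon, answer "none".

none

Cast a ray rightward from (753892, 3280542). For each polygon, the edges (by vertex number in listed order) whose endpoints lie on opposite sides of northing = 3280542, where each meets that height, and whether that is right or left of the point:
East: no edge straddles that height → 0 crossings.
West: 2–3 at easting≈763816.1 (right), 4–1 at easting≈786800.0 (right) → 2 crossings.
Inner: no edge straddles that height → 0 crossings.
All counts are even, so the point lies outside every listed polygon.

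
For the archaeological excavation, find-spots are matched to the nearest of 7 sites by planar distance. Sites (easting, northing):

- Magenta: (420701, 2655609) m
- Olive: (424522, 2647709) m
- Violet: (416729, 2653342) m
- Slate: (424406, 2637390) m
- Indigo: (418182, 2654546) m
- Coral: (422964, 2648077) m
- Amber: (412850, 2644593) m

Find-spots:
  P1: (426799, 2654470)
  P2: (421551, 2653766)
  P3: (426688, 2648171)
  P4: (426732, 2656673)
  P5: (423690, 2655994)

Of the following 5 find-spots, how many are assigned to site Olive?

P1 → Magenta
P2 → Magenta
P3 → Olive
P4 → Magenta
P5 → Magenta
1 of the 5 goes to Olive.

1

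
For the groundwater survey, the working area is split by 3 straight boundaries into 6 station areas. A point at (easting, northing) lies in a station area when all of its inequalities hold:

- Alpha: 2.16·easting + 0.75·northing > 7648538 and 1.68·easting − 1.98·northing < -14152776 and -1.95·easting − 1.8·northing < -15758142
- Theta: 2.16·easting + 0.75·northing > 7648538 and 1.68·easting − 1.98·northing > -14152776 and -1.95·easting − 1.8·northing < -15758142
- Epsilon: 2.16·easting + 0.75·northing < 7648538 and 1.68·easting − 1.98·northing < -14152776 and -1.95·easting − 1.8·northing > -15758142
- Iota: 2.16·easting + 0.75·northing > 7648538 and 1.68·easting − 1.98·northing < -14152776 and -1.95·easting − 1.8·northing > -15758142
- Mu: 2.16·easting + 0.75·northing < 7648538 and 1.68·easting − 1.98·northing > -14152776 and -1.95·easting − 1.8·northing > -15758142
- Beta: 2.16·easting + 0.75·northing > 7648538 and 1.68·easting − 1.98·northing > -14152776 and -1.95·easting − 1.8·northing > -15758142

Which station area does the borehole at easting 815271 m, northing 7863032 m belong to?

Iota

2.16·815271 + 0.75·7863032 = 7658259.360, which is > 7648538
1.68·815271 − 1.98·7863032 = -14199148.080, which is < -14152776
-1.95·815271 − 1.8·7863032 = -15743236.050, which is > -15758142
This sign pattern matches Iota.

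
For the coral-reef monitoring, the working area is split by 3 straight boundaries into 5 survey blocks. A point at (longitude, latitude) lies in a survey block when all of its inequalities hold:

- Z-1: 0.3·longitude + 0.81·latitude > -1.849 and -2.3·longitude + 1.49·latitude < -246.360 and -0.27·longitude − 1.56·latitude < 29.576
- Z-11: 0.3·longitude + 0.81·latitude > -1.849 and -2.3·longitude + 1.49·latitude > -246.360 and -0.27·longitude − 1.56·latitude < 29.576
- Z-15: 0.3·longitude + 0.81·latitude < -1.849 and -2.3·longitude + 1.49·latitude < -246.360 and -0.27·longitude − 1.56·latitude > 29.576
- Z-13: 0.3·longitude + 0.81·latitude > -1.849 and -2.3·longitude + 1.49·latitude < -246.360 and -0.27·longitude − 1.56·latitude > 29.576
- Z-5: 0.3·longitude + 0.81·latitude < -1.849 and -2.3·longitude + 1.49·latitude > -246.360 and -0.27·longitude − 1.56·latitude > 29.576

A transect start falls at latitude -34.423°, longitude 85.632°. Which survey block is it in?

0.3·85.632 + 0.81·-34.423 = -2.193, which is < -1.849
-2.3·85.632 + 1.49·-34.423 = -248.244, which is < -246.360
-0.27·85.632 − 1.56·-34.423 = 30.579, which is > 29.576
This sign pattern matches Z-15.

Z-15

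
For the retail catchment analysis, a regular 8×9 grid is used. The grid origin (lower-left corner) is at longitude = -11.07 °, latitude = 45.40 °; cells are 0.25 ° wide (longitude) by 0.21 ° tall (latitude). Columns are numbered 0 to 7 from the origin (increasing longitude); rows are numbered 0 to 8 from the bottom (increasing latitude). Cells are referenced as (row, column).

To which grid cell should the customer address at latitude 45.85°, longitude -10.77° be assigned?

Column index: ⌊(-10.77 − -11.07) / 0.25⌋ = ⌊1.200⌋ = 1
Row offset from origin: ⌊(45.85 − 45.40) / 0.21⌋ = ⌊2.143⌋ = 2 → row 2

(2, 1)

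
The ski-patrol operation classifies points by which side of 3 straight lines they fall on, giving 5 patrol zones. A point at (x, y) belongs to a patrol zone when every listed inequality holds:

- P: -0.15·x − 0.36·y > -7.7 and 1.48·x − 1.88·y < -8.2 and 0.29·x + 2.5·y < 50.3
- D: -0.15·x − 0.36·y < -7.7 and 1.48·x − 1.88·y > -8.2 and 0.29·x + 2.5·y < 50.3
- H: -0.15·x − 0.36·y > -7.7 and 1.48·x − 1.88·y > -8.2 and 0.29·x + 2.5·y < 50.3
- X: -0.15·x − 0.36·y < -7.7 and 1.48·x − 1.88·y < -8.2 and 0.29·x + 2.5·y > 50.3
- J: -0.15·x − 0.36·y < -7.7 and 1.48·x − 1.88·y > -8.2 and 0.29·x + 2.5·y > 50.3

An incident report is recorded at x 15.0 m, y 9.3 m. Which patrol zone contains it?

H

-0.15·15.0 − 0.36·9.3 = -5.598, which is > -7.7
1.48·15.0 − 1.88·9.3 = 4.716, which is > -8.2
0.29·15.0 + 2.5·9.3 = 27.600, which is < 50.3
This sign pattern matches H.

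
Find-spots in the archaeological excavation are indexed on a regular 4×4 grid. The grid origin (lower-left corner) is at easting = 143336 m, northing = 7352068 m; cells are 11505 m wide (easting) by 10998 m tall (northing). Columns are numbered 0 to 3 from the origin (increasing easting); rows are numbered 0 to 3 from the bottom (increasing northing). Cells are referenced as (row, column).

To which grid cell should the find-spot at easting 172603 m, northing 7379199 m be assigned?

(2, 2)

Column index: ⌊(172603 − 143336) / 11505⌋ = ⌊2.544⌋ = 2
Row offset from origin: ⌊(7379199 − 7352068) / 10998⌋ = ⌊2.467⌋ = 2 → row 2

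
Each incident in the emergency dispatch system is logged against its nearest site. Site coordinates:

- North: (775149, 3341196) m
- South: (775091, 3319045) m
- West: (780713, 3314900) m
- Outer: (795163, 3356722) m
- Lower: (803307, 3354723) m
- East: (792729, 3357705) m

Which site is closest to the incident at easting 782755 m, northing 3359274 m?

East

Squared distances to each site:
North: 384665320.000; South: 1677109337.000; West: 1973221640.000; Outer: 160471168.000; Lower: 443096305.000; East: 101942437.000.
Minimum at East.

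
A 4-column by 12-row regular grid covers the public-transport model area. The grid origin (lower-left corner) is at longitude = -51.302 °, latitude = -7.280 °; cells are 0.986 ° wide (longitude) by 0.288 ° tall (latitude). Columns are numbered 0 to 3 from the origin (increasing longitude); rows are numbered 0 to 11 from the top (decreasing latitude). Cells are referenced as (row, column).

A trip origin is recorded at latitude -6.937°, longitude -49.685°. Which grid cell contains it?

(10, 1)

Column index: ⌊(-49.685 − -51.302) / 0.986⌋ = ⌊1.640⌋ = 1
Row offset from origin: ⌊(-6.937 − -7.280) / 0.288⌋ = ⌊1.191⌋ = 1 → row 10 (counted from top)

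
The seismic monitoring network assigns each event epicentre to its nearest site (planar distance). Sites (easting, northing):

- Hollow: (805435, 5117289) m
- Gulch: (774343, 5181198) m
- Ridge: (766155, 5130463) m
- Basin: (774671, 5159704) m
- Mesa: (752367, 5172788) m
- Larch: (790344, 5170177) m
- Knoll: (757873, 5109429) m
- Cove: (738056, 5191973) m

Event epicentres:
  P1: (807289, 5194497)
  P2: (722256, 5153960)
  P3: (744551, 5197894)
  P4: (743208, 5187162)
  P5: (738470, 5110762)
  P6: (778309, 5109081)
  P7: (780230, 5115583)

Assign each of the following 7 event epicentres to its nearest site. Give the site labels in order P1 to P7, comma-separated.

P1 → Larch (d²=878595425.00)
P2 → Mesa (d²=1261165905.00)
P3 → Cove (d²=77243266.00)
P4 → Cove (d²=49688825.00)
P5 → Knoll (d²=378253298.00)
P6 → Knoll (d²=417751200.00)
P7 → Ridge (d²=419520025.00)

Larch, Mesa, Cove, Cove, Knoll, Knoll, Ridge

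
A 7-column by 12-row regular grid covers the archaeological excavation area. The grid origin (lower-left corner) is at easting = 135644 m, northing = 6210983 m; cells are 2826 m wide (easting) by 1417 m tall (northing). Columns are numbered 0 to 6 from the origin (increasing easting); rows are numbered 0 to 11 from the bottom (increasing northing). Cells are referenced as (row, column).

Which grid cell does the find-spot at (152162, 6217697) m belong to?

(4, 5)

Column index: ⌊(152162 − 135644) / 2826⌋ = ⌊5.845⌋ = 5
Row offset from origin: ⌊(6217697 − 6210983) / 1417⌋ = ⌊4.738⌋ = 4 → row 4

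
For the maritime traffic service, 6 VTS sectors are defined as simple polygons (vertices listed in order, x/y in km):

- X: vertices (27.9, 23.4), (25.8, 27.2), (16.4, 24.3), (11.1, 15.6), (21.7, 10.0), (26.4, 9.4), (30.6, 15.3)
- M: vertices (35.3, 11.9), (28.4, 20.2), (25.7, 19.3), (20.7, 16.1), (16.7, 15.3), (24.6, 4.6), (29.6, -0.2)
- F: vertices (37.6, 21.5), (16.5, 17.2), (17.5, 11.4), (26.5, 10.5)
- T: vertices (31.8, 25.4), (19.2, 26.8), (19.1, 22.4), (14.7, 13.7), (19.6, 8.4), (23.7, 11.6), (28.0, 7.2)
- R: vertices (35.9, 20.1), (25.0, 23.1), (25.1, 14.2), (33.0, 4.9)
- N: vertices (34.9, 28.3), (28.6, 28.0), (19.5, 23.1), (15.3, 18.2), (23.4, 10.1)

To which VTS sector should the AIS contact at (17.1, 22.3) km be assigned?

Cast a ray rightward from (17.1, 22.3). For each polygon, the edges (by vertex number in listed order) whose endpoints lie on opposite sides of y = 22.3, where each meets that height, and whether that is right or left of the point:
X: 3–4 at x≈15.18 (left), 7–1 at x≈28.27 (right) → 1 crossing.
M: no edge straddles that height → 0 crossings.
F: no edge straddles that height → 0 crossings.
T: 3–4 at x≈19.05 (right), 7–1 at x≈31.15 (right) → 2 crossings.
R: 1–2 at x≈27.91 (right), 2–3 at x≈25.01 (right) → 2 crossings.
N: 3–4 at x≈18.81 (right), 5–1 at x≈31.11 (right) → 2 crossings.
Only X has an odd count, so the point is inside X.

X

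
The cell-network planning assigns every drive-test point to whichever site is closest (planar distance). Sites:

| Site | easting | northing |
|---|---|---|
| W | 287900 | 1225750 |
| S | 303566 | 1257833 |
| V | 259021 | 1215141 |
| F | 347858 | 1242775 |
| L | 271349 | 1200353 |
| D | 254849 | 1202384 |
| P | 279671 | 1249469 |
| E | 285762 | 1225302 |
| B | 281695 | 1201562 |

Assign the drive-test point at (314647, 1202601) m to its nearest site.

Squared distances to each site:
W: 1251278210.000; S: 3173362385.000; V: 3251503476.000; F: 2716920797.000; L: 1879770308.000; D: 3575847893.000; P: 3419930000.000; E: 1349678626.000; B: 1086913825.000.
Minimum at B.

B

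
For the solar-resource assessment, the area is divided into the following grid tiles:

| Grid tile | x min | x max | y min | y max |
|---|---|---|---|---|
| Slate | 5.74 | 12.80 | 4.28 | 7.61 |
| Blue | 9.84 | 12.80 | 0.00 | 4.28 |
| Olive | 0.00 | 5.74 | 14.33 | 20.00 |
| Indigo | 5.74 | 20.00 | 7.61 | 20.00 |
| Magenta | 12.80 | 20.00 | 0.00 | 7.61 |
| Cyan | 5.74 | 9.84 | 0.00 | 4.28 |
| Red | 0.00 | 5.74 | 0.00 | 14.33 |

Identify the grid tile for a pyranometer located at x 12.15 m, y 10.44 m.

Indigo

The point has x = 12.15 and y = 10.44.
Only Indigo satisfies 5.74 ≤ x ≤ 20.00 and 7.61 ≤ y ≤ 20.00.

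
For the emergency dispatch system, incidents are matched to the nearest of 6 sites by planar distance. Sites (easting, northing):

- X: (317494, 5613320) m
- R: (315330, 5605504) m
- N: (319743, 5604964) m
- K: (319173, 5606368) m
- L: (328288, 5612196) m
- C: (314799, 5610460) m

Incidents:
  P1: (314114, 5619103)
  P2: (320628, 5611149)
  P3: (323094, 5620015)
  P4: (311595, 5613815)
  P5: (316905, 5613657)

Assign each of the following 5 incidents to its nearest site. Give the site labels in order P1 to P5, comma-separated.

X, X, X, C, X

P1 → X (d²=44867489.00)
P2 → X (d²=14535197.00)
P3 → X (d²=76183025.00)
P4 → C (d²=21521641.00)
P5 → X (d²=460490.00)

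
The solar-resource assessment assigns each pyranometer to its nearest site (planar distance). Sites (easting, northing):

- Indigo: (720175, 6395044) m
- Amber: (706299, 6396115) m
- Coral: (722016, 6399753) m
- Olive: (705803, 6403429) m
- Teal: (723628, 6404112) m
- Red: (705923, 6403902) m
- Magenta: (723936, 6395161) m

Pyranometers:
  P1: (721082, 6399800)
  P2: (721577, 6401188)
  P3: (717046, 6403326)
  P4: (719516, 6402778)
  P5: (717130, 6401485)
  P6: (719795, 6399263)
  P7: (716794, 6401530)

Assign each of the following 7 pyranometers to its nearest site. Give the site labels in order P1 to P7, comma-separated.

Coral, Coral, Coral, Coral, Coral, Coral, Coral

P1 → Coral (d²=874565.00)
P2 → Coral (d²=2251946.00)
P3 → Coral (d²=37467229.00)
P4 → Coral (d²=15400625.00)
P5 → Coral (d²=26872820.00)
P6 → Coral (d²=5172941.00)
P7 → Coral (d²=30427013.00)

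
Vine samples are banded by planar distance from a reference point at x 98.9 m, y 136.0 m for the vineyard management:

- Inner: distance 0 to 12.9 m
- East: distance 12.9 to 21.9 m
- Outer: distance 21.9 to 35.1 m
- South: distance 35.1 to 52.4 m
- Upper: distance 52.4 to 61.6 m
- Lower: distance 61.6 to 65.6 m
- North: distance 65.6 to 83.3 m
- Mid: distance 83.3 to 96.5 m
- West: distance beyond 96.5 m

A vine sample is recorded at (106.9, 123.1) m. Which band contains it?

Distance = √((106.9−98.9)² + (123.1−136.0)²) = √(64.000 + 166.410) = 15.179 m.
12.9 ≤ 15.179 < 21.9 → East.

East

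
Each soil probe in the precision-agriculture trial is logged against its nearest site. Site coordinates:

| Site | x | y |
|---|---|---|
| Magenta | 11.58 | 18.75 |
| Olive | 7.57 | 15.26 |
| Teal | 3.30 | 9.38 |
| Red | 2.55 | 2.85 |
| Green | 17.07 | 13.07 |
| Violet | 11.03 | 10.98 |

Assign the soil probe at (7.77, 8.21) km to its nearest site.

Violet

Squared distances to each site:
Magenta: 125.608; Olive: 49.742; Teal: 21.350; Red: 55.978; Green: 110.110; Violet: 18.300.
Minimum at Violet.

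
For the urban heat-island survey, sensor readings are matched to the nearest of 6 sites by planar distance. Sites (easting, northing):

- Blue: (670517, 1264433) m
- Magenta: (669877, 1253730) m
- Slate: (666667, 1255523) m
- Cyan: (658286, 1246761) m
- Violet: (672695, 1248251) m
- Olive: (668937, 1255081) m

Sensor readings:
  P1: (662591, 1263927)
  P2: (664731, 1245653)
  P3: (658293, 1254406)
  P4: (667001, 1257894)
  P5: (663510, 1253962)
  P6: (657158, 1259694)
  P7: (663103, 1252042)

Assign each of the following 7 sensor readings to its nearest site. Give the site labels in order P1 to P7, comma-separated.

Blue, Cyan, Cyan, Slate, Slate, Slate, Slate

P1 → Blue (d²=63077512.00)
P2 → Cyan (d²=42765689.00)
P3 → Cyan (d²=58446074.00)
P4 → Slate (d²=5733197.00)
P5 → Slate (d²=12403370.00)
P6 → Slate (d²=107818322.00)
P7 → Slate (d²=24819457.00)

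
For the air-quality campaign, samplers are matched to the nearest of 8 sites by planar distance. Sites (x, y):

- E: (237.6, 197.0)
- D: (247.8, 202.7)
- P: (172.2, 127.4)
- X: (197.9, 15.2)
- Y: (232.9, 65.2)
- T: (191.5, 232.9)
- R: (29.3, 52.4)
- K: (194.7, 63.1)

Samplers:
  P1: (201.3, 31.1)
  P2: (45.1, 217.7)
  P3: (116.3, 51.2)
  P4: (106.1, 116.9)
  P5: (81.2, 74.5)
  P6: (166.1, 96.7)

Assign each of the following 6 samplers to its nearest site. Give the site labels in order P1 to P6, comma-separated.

X, T, K, P, R, P

P1 → X (d²=264.37)
P2 → T (d²=21664.00)
P3 → K (d²=6288.17)
P4 → P (d²=4479.46)
P5 → R (d²=3182.02)
P6 → P (d²=979.70)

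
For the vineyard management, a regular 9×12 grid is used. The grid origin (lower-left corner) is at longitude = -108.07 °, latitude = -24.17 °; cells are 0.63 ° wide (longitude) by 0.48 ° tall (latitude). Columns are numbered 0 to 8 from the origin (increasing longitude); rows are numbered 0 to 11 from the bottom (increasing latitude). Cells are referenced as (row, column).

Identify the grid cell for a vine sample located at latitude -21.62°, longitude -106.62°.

Column index: ⌊(-106.62 − -108.07) / 0.63⌋ = ⌊2.302⌋ = 2
Row offset from origin: ⌊(-21.62 − -24.17) / 0.48⌋ = ⌊5.313⌋ = 5 → row 5

(5, 2)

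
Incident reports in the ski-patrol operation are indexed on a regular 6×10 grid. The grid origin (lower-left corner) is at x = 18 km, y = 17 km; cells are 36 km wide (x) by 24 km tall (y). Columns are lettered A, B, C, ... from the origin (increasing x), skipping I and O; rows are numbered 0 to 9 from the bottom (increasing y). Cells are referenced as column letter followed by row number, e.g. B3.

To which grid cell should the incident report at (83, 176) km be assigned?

B6

Column index: ⌊(83 − 18) / 36⌋ = ⌊1.806⌋ = 1 → column B
Row offset from origin: ⌊(176 − 17) / 24⌋ = ⌊6.625⌋ = 6 → row 6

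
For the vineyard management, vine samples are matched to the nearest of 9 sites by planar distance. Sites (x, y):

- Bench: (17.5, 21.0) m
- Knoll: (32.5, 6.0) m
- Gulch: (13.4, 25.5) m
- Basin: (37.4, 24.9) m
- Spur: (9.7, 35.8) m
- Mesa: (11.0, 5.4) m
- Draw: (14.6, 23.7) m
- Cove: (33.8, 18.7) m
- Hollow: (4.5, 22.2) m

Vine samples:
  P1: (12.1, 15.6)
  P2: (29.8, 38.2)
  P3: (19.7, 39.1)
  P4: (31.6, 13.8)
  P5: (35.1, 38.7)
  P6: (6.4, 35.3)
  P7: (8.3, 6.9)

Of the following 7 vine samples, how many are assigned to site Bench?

1

P1 → Bench
P2 → Basin
P3 → Spur
P4 → Cove
P5 → Basin
P6 → Spur
P7 → Mesa
1 of the 7 goes to Bench.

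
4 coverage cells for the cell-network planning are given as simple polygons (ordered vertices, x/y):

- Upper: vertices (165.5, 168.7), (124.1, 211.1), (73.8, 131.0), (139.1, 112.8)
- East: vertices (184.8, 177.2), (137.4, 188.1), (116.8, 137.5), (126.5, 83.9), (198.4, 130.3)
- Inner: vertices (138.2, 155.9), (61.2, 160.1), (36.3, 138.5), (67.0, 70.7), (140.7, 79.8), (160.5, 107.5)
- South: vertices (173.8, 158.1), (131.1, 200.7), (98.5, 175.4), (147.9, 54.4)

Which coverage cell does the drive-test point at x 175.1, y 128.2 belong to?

East

Cast a ray rightward from (175.1, 128.2). For each polygon, the edges (by vertex number in listed order) whose endpoints lie on opposite sides of y = 128.2, where each meets that height, and whether that is right or left of the point:
Upper: 3–4 at x≈83.85 (left), 4–1 at x≈146.37 (left) → 0 crossings.
East: 3–4 at x≈118.48 (left), 4–5 at x≈195.15 (right) → 1 crossing.
Inner: 3–4 at x≈40.96 (left), 6–1 at x≈150.96 (left) → 0 crossings.
South: 3–4 at x≈117.77 (left), 4–1 at x≈166.33 (left) → 0 crossings.
Only East has an odd count, so the point is inside East.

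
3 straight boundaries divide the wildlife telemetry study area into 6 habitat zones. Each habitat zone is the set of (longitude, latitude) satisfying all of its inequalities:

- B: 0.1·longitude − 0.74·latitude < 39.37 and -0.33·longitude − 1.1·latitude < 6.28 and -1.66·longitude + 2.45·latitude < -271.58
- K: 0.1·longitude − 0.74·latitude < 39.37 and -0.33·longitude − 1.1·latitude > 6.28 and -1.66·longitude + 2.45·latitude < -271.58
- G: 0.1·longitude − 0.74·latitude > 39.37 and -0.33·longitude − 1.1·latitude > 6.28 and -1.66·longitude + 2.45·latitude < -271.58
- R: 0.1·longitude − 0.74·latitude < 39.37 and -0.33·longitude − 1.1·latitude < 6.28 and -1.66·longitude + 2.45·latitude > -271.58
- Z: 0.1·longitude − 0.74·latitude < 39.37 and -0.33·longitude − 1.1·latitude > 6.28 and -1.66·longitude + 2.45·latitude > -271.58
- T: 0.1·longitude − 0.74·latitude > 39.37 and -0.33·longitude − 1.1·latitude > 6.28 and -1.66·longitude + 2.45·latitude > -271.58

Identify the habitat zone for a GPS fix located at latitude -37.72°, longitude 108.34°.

0.1·108.34 − 0.74·-37.72 = 38.747, which is < 39.37
-0.33·108.34 − 1.1·-37.72 = 5.740, which is < 6.28
-1.66·108.34 + 2.45·-37.72 = -272.258, which is < -271.58
This sign pattern matches B.

B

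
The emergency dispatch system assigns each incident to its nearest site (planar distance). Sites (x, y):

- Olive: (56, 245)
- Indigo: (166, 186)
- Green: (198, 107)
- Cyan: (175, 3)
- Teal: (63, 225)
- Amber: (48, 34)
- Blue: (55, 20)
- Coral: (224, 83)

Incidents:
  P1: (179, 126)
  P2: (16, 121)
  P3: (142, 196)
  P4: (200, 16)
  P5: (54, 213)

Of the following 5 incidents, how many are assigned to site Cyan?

1

P1 → Green
P2 → Amber
P3 → Indigo
P4 → Cyan
P5 → Teal
1 of the 5 goes to Cyan.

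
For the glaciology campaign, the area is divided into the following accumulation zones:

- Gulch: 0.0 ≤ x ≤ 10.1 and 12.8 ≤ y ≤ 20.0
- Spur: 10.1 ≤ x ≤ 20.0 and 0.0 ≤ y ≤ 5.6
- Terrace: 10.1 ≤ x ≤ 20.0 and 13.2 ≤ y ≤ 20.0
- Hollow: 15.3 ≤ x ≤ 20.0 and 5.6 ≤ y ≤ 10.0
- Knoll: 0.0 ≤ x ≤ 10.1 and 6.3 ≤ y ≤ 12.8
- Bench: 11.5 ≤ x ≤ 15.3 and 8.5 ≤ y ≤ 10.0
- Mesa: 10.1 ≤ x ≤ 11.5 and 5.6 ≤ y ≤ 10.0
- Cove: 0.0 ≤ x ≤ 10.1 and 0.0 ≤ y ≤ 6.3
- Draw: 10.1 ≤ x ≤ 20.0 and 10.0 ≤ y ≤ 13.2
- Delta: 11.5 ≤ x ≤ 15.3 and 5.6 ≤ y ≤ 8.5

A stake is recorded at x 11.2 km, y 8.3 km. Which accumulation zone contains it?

The point has x = 11.2 and y = 8.3.
Only Mesa satisfies 10.1 ≤ x ≤ 11.5 and 5.6 ≤ y ≤ 10.0.

Mesa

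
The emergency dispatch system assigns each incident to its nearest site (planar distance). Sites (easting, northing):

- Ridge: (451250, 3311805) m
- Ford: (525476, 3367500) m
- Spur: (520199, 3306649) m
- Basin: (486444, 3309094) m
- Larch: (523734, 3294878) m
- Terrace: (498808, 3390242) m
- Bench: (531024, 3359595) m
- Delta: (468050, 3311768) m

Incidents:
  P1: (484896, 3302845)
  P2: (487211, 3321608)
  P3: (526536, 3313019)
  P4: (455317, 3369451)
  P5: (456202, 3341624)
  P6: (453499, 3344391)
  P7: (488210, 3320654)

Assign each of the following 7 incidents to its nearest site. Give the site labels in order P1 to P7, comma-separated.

Basin, Basin, Spur, Terrace, Ridge, Ridge, Basin

P1 → Basin (d²=41446305.00)
P2 → Basin (d²=157188485.00)
P3 → Spur (d²=80734469.00)
P4 → Terrace (d²=2323732762.00)
P5 → Ridge (d²=913695065.00)
P6 → Ridge (d²=1066905397.00)
P7 → Basin (d²=136752356.00)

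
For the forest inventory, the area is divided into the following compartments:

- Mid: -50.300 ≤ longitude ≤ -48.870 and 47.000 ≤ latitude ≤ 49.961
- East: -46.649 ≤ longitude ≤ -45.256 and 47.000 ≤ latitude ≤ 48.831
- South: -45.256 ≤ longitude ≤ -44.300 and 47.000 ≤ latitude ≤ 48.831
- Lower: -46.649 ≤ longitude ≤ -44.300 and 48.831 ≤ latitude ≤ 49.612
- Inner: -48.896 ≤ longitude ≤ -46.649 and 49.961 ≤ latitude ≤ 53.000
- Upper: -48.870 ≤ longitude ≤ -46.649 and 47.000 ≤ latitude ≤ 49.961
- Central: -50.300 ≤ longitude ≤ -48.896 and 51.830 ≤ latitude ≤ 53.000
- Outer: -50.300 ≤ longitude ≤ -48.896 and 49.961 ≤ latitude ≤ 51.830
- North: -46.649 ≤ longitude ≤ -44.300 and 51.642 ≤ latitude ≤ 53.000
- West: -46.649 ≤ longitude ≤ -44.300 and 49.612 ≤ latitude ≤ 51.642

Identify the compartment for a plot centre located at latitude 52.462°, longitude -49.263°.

Central

The point has longitude = -49.263 and latitude = 52.462.
Only Central satisfies -50.300 ≤ longitude ≤ -48.896 and 51.830 ≤ latitude ≤ 53.000.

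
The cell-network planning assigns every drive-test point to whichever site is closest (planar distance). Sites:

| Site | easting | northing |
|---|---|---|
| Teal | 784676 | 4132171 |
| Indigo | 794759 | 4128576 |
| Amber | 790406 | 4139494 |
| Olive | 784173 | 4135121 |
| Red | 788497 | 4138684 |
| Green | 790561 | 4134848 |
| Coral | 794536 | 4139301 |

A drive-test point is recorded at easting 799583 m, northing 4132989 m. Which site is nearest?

Indigo

Squared distances to each site:
Teal: 222887773.000; Indigo: 42745545.000; Amber: 126532354.000; Olive: 242013524.000; Red: 155332421.000; Green: 84852365.000; Coral: 65313553.000.
Minimum at Indigo.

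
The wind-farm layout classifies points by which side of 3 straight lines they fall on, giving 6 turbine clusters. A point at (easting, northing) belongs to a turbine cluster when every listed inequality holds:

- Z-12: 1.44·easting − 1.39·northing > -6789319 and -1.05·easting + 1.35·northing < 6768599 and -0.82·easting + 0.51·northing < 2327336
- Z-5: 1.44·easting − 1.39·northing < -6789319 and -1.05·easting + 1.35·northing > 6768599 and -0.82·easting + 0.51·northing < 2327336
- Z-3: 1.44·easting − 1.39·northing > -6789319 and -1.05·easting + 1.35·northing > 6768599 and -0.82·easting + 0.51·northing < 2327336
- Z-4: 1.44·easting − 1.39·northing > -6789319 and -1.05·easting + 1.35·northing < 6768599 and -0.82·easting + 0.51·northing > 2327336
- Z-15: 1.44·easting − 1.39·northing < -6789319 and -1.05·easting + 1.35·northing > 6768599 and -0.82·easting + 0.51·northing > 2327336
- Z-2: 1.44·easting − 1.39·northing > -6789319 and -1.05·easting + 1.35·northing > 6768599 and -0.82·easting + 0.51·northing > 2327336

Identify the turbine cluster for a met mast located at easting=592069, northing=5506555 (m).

Z-5

1.44·592069 − 1.39·5506555 = -6801532.090, which is < -6789319
-1.05·592069 + 1.35·5506555 = 6812176.800, which is > 6768599
-0.82·592069 + 0.51·5506555 = 2322846.470, which is < 2327336
This sign pattern matches Z-5.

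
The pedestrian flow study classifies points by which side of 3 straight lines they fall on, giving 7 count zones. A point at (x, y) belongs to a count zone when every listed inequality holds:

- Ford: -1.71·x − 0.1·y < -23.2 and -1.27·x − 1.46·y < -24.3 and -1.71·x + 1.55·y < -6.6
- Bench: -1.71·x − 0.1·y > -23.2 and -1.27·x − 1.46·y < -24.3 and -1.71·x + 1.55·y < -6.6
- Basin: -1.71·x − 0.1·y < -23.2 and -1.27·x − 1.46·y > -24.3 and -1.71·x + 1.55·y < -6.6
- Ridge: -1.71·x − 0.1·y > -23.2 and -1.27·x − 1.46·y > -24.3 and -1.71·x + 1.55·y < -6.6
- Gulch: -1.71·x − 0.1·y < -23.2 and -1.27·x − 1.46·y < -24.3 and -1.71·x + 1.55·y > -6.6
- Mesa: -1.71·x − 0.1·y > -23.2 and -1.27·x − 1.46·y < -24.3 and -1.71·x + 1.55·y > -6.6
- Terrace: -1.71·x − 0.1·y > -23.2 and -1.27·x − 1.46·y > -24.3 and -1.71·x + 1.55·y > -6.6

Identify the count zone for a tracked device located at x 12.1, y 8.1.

-1.71·12.1 − 0.1·8.1 = -21.501, which is > -23.2
-1.27·12.1 − 1.46·8.1 = -27.193, which is < -24.3
-1.71·12.1 + 1.55·8.1 = -8.136, which is < -6.6
This sign pattern matches Bench.

Bench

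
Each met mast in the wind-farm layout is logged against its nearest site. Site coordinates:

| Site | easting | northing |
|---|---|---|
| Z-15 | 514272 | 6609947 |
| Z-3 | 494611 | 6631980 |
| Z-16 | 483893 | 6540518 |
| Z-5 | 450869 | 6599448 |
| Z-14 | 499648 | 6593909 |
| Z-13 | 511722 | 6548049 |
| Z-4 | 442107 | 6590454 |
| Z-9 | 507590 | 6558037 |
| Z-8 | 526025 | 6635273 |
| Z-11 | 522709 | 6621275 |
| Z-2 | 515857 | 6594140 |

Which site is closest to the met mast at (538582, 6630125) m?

Z-8

Squared distances to each site:
Z-15: 998127784.000; Z-3: 1936889866.000; Z-16: 11020301170.000; Z-5: 8634648698.000; Z-14: 2827455012.000; Z-13: 7457929376.000; Z-4: 10881213866.000; Z-9: 6157183808.000; Z-8: 184180153.000; Z-11: 330274629.000; Z-2: 1811345850.000.
Minimum at Z-8.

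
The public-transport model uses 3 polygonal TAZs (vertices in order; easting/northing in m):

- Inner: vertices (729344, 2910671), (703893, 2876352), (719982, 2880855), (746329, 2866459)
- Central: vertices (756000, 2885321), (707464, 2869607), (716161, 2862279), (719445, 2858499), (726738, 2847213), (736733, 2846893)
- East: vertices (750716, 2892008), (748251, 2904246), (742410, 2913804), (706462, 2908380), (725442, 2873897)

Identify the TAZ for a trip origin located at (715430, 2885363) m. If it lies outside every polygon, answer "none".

Inner

Cast a ray rightward from (715430, 2885363). For each polygon, the edges (by vertex number in listed order) whose endpoints lie on opposite sides of northing = 2885363, where each meets that height, and whether that is right or left of the point:
Inner: 1–2 at easting≈710575.6 (left), 4–1 at easting≈739066.6 (right) → 1 crossing.
Central: no edge straddles that height → 0 crossings.
East: 4–5 at easting≈719130.9 (right), 5–1 at easting≈741442.9 (right) → 2 crossings.
Only Inner has an odd count, so the point is inside Inner.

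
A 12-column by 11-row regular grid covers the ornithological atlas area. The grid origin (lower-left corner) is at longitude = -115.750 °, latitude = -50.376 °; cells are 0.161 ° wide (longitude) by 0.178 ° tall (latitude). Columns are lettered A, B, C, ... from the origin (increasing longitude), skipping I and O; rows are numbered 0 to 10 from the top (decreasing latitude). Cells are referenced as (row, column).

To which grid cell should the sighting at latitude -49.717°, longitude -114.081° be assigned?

Column index: ⌊(-114.081 − -115.750) / 0.161⌋ = ⌊10.366⌋ = 10 → column L
Row offset from origin: ⌊(-49.717 − -50.376) / 0.178⌋ = ⌊3.702⌋ = 3 → row 7 (counted from top)

(7, L)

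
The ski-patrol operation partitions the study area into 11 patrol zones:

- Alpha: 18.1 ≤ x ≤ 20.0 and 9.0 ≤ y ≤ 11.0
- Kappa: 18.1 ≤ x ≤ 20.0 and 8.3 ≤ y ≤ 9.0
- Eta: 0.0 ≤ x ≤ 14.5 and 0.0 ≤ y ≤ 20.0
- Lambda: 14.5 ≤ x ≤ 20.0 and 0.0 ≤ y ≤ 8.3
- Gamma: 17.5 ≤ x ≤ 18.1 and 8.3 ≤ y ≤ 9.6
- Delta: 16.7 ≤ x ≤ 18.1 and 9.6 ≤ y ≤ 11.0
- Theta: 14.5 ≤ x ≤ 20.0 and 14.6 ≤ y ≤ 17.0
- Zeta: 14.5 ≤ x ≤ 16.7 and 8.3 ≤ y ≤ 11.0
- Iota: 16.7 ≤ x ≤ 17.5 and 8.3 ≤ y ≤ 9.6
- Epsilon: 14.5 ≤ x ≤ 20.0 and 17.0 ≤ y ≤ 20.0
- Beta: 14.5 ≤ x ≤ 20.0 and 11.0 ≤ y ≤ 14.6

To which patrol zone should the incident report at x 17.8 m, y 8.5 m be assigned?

The point has x = 17.8 and y = 8.5.
Only Gamma satisfies 17.5 ≤ x ≤ 18.1 and 8.3 ≤ y ≤ 9.6.

Gamma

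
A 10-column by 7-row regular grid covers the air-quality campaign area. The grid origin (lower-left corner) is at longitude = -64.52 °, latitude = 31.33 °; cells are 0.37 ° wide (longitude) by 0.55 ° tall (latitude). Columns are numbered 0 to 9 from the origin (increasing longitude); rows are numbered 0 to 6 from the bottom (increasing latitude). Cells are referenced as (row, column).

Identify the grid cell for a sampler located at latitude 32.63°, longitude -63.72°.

Column index: ⌊(-63.72 − -64.52) / 0.37⌋ = ⌊2.162⌋ = 2
Row offset from origin: ⌊(32.63 − 31.33) / 0.55⌋ = ⌊2.364⌋ = 2 → row 2

(2, 2)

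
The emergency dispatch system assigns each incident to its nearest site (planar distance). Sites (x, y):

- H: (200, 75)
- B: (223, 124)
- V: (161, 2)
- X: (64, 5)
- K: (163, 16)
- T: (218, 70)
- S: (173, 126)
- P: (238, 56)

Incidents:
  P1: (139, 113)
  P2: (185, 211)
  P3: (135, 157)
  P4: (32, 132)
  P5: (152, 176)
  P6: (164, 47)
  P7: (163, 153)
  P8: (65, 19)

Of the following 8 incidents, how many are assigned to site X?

2

P1 → S
P2 → S
P3 → S
P4 → X
P5 → S
P6 → K
P7 → S
P8 → X
2 of the 8 go to X.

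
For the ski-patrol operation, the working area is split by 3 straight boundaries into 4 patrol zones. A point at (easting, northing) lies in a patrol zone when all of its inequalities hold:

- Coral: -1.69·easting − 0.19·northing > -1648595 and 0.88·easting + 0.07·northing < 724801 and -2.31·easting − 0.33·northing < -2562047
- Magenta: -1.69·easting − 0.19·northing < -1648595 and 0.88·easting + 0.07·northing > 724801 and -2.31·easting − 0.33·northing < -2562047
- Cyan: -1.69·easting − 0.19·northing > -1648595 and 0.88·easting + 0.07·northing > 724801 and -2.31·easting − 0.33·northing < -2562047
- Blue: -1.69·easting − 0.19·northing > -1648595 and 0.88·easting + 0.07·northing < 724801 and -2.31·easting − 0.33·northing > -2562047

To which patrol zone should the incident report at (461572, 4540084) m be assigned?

-1.69·461572 − 0.19·4540084 = -1642672.640, which is > -1648595
0.88·461572 + 0.07·4540084 = 723989.240, which is < 724801
-2.31·461572 − 0.33·4540084 = -2564459.040, which is < -2562047
This sign pattern matches Coral.

Coral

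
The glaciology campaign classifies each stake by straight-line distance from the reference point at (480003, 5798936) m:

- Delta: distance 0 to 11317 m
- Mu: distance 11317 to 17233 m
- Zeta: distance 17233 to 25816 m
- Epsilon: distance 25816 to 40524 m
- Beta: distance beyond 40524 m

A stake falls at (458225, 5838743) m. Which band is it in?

Distance = √((458225−480003)² + (5838743−5798936)²) = √(474281284.000 + 1584597249.000) = 45374.867 m.
40524 ≤ 45374.867 < ∞ → Beta.

Beta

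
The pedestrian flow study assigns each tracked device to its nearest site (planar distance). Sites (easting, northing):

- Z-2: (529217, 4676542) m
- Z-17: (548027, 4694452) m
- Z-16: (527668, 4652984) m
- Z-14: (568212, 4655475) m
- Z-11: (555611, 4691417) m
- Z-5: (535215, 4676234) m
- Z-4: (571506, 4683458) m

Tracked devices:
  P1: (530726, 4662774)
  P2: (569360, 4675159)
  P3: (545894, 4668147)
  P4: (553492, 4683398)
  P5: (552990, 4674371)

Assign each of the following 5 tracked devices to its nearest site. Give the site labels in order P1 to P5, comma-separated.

Z-16, Z-4, Z-5, Z-11, Z-11

P1 → Z-16 (d²=105195464.00)
P2 → Z-4 (d²=73478717.00)
P3 → Z-5 (d²=179440610.00)
P4 → Z-11 (d²=68794522.00)
P5 → Z-11 (d²=297435757.00)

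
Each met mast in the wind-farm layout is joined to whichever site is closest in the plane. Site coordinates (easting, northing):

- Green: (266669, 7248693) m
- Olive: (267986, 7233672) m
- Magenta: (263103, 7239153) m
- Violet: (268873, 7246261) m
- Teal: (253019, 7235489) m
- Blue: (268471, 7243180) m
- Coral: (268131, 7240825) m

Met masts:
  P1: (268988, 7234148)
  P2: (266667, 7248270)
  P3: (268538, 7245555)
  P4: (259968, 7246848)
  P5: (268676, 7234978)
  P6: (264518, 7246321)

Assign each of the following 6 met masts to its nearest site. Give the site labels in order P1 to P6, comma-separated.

Olive, Green, Violet, Green, Olive, Green

P1 → Olive (d²=1230580.00)
P2 → Green (d²=178933.00)
P3 → Violet (d²=610661.00)
P4 → Green (d²=48307426.00)
P5 → Olive (d²=2181736.00)
P6 → Green (d²=10253185.00)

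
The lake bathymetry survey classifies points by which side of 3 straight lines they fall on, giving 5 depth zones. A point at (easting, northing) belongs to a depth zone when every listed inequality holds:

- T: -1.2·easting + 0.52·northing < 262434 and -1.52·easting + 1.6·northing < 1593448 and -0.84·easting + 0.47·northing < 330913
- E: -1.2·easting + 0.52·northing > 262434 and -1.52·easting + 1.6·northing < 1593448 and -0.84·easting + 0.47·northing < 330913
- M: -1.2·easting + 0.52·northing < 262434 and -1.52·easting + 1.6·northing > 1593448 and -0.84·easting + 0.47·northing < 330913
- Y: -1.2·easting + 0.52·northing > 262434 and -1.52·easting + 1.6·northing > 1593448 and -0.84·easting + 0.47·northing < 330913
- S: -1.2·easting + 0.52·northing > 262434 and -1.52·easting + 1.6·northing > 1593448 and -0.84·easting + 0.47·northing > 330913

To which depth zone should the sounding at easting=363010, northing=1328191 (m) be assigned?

T

-1.2·363010 + 0.52·1328191 = 255047.320, which is < 262434
-1.52·363010 + 1.6·1328191 = 1573330.400, which is < 1593448
-0.84·363010 + 0.47·1328191 = 319321.370, which is < 330913
This sign pattern matches T.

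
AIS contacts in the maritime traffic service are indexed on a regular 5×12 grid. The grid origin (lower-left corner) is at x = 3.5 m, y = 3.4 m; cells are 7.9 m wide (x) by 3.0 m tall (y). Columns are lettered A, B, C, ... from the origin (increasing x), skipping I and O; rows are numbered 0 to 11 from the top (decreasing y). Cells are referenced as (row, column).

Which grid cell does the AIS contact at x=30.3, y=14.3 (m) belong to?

Column index: ⌊(30.3 − 3.5) / 7.9⌋ = ⌊3.392⌋ = 3 → column D
Row offset from origin: ⌊(14.3 − 3.4) / 3.0⌋ = ⌊3.633⌋ = 3 → row 8 (counted from top)

(8, D)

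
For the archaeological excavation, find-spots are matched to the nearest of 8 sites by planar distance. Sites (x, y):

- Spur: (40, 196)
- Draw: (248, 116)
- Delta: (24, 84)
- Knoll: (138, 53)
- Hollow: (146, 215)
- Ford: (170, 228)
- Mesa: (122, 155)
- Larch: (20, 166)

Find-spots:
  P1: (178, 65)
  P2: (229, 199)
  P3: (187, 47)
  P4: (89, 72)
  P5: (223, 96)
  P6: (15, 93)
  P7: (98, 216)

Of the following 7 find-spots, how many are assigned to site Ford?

P1 → Knoll
P2 → Ford
P3 → Knoll
P4 → Knoll
P5 → Draw
P6 → Delta
P7 → Hollow
1 of the 7 goes to Ford.

1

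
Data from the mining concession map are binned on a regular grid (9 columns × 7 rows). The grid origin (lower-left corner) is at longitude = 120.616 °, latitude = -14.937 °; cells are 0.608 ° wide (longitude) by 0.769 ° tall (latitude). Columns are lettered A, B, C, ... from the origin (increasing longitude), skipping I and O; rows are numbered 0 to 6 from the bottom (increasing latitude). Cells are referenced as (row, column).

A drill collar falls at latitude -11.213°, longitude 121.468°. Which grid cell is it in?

(4, B)

Column index: ⌊(121.468 − 120.616) / 0.608⌋ = ⌊1.401⌋ = 1 → column B
Row offset from origin: ⌊(-11.213 − -14.937) / 0.769⌋ = ⌊4.843⌋ = 4 → row 4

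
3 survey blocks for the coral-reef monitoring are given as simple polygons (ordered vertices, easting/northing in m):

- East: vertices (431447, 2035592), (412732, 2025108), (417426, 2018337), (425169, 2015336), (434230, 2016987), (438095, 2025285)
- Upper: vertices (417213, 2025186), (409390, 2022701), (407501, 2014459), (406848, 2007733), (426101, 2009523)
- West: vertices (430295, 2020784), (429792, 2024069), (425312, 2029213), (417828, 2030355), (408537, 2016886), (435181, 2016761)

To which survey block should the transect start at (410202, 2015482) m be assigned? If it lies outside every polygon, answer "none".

Upper

Cast a ray rightward from (410202, 2015482). For each polygon, the edges (by vertex number in listed order) whose endpoints lie on opposite sides of northing = 2015482, where each meets that height, and whether that is right or left of the point:
East: 3–4 at easting≈424792.3 (right), 4–5 at easting≈425970.3 (right) → 2 crossings.
Upper: 2–3 at easting≈407735.5 (left), 5–1 at easting≈422719.6 (right) → 1 crossing.
West: no edge straddles that height → 0 crossings.
Only Upper has an odd count, so the point is inside Upper.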